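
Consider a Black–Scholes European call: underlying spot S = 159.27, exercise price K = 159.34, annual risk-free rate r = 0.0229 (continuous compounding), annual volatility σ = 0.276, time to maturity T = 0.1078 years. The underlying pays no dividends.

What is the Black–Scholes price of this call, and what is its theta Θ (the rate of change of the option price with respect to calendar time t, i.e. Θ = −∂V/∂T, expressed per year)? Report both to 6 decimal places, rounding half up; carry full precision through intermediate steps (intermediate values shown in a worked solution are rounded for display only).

σ√T = 0.276·√0.1078 = 0.090619
d₁ = (ln(S/K) + (r+σ²/2)T) / (σ√T) = (ln(159.27/159.34) + (0.0229+0.276²/2)·0.1078) / 0.090619 = (-0.000439 + 0.006575) / 0.090619 = 0.067702
d₂ = d₁ − σ√T = 0.067702 − 0.090619 = -0.022917
e^{−rT} = e^{−0.0229·0.1078} = 0.997534
N(d₁) = 0.526989,  N(d₂) = 0.490858
Call price V = S·N(d₁) − K·e^{−rT}·N(d₂) = 83.933485 − 78.020537 = 5.912948
φ(d₁) = (1/√(2π))·e^{−d₁²/2} = 0.398029
Θ = −S·φ(d₁)·σ/(2√T) − r·K·e^{−rT}·N(d₂) = −26.645166 − 1.786670 = -28.431837

price = 5.912948
Θ = -28.431837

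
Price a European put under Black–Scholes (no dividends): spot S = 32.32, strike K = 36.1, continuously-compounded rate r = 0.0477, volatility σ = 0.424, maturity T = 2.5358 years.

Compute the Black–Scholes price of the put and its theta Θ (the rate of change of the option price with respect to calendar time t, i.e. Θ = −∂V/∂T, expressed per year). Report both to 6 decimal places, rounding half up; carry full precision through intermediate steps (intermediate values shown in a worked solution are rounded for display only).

price = 8.333711
Θ = -0.657208

σ√T = 0.424·√2.5358 = 0.675186
d₁ = (ln(S/K) + (r+σ²/2)T) / (σ√T) = (ln(32.32/36.1) + (0.0477+0.424²/2)·2.5358) / 0.675186 = (-0.110607 + 0.348896) / 0.675186 = 0.352924
d₂ = d₁ − σ√T = 0.352924 − 0.675186 = -0.322262
e^{−rT} = e^{−0.0477·2.5358} = 0.886071
N(−d₁) = 0.362073,  N(−d₂) = 0.626373
Put price V = K·e^{−rT}·N(−d₂) − S·N(−d₁) = 20.035906 − 11.702195 = 8.333711
φ(d₁) = (1/√(2π))·e^{−d₁²/2} = 0.374855
Θ = −S·φ(d₁)·σ/(2√T) + r·K·e^{−rT}·N(−d₂) = −1.612921 + 0.955713 = -0.657208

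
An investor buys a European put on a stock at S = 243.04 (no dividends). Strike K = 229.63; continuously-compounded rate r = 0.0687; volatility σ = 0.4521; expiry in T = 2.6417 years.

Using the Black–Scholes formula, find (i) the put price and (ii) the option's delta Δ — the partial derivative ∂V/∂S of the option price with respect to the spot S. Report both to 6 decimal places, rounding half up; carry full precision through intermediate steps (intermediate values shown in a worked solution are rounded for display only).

σ√T = 0.4521·√2.6417 = 0.734812
d₁ = (ln(S/K) + (r+σ²/2)T) / (σ√T) = (ln(243.04/229.63) + (0.0687+0.4521²/2)·2.6417) / 0.734812 = (0.056757 + 0.451459) / 0.734812 = 0.691627
d₂ = d₁ − σ√T = 0.691627 − 0.734812 = -0.043185
e^{−rT} = e^{−0.0687·2.6417} = 0.834031
N(−d₁) = 0.244586,  N(−d₂) = 0.517223
Put price V = K·e^{−rT}·N(−d₂) − S·N(−d₁) = 99.057778 − 59.444130 = 39.613648
Δ = −N(−d₁) = -0.244586

price = 39.613648
Δ = -0.244586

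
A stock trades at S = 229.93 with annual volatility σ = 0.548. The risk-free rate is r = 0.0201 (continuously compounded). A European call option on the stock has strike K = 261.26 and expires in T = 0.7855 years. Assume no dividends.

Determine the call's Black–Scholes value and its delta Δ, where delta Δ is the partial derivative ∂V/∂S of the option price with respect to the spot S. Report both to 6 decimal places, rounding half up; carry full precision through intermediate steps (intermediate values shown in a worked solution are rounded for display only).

price = 34.321776
Δ = 0.504922

σ√T = 0.548·√0.7855 = 0.485684
d₁ = (ln(S/K) + (r+σ²/2)T) / (σ√T) = (ln(229.93/261.26) + (0.0201+0.548²/2)·0.7855) / 0.485684 = (-0.127741 + 0.133733) / 0.485684 = 0.012337
d₂ = d₁ − σ√T = 0.012337 − 0.485684 = -0.473347
e^{−rT} = e^{−0.0201·0.7855} = 0.984335
N(d₁) = 0.504922,  N(d₂) = 0.317983
Call price V = S·N(d₁) − K·e^{−rT}·N(d₂) = 116.096610 − 81.774834 = 34.321776
Δ = N(d₁) = 0.504922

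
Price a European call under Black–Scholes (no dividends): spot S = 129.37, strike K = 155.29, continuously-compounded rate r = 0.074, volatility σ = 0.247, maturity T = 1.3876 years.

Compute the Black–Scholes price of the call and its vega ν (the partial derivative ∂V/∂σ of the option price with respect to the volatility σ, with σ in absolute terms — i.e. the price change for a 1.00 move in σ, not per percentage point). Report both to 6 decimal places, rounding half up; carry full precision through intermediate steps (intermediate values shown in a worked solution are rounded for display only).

price = 10.783610
ν = 60.290377

σ√T = 0.247·√1.3876 = 0.290957
d₁ = (ln(S/K) + (r+σ²/2)T) / (σ√T) = (ln(129.37/155.29) + (0.074+0.247²/2)·1.3876) / 0.290957 = (-0.182618 + 0.145010) / 0.290957 = -0.129254
d₂ = d₁ − σ√T = -0.129254 − 0.290957 = -0.420211
e^{−rT} = e^{−0.074·1.3876} = 0.902414
N(d₁) = 0.448578,  N(d₂) = 0.337166
Call price V = S·N(d₁) − K·e^{−rT}·N(d₂) = 58.032580 − 47.248970 = 10.783610
φ(d₁) = (1/√(2π))·e^{−d₁²/2} = 0.395624
ν = S·φ(d₁)·√T = 60.290377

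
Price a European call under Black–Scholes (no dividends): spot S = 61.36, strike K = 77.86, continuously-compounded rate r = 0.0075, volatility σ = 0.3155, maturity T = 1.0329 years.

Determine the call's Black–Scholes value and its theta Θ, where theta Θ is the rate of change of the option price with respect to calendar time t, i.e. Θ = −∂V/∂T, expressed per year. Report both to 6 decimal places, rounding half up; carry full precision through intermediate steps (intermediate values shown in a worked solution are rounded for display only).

price = 3.034098
Θ = -3.361295

σ√T = 0.3155·√1.0329 = 0.320648
d₁ = (ln(S/K) + (r+σ²/2)T) / (σ√T) = (ln(61.36/77.86) + (0.0075+0.3155²/2)·1.0329) / 0.320648 = (-0.238154 + 0.059154) / 0.320648 = -0.558244
d₂ = d₁ − σ√T = -0.558244 − 0.320648 = -0.878892
e^{−rT} = e^{−0.0075·1.0329} = 0.992283
N(d₁) = 0.288339,  N(d₂) = 0.189730
Call price V = S·N(d₁) − K·e^{−rT}·N(d₂) = 17.692470 − 14.658372 = 3.034098
φ(d₁) = (1/√(2π))·e^{−d₁²/2} = 0.341381
Θ = −S·φ(d₁)·σ/(2√T) − r·K·e^{−rT}·N(d₂) = −3.251357 − 0.109938 = -3.361295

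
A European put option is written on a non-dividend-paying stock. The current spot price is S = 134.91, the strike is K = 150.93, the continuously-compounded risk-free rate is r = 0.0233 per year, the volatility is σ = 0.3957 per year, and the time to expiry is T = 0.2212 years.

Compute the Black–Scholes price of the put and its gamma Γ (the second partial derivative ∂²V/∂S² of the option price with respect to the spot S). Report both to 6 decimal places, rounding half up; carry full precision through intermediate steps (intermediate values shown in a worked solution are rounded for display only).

price = 19.883851
Γ = 0.014146

σ√T = 0.3957·√0.2212 = 0.186105
d₁ = (ln(S/K) + (r+σ²/2)T) / (σ√T) = (ln(134.91/150.93) + (0.0233+0.3957²/2)·0.2212) / 0.186105 = (-0.112208 + 0.022472) / 0.186105 = -0.482183
d₂ = d₁ − σ√T = -0.482183 − 0.186105 = -0.668288
e^{−rT} = e^{−0.0233·0.2212} = 0.994859
N(−d₁) = 0.685162,  N(−d₂) = 0.748025
Put price V = K·e^{−rT}·N(−d₂) − S·N(−d₁) = 112.319044 − 92.435193 = 19.883851
φ(d₁) = (1/√(2π))·e^{−d₁²/2} = 0.355159
Γ = φ(d₁) / (S·σ·√T) = 0.014146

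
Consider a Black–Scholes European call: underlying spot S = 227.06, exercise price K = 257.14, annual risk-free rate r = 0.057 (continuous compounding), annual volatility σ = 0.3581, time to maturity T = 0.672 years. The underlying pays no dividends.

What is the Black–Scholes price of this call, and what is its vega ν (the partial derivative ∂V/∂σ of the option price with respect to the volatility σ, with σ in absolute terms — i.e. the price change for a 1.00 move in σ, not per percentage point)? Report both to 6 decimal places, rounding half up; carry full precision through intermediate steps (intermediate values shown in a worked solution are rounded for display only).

σ√T = 0.3581·√0.672 = 0.293555
d₁ = (ln(S/K) + (r+σ²/2)T) / (σ√T) = (ln(227.06/257.14) + (0.057+0.3581²/2)·0.672) / 0.293555 = (-0.124406 + 0.081391) / 0.293555 = -0.146532
d₂ = d₁ − σ√T = -0.146532 − 0.293555 = -0.440087
e^{−rT} = e^{−0.057·0.672} = 0.962420
N(d₁) = 0.441751,  N(d₂) = 0.329937
Call price V = S·N(d₁) − K·e^{−rT}·N(d₂) = 100.303896 − 81.651763 = 18.652133
φ(d₁) = (1/√(2π))·e^{−d₁²/2} = 0.394682
ν = S·φ(d₁)·√T = 73.463703

price = 18.652133
ν = 73.463703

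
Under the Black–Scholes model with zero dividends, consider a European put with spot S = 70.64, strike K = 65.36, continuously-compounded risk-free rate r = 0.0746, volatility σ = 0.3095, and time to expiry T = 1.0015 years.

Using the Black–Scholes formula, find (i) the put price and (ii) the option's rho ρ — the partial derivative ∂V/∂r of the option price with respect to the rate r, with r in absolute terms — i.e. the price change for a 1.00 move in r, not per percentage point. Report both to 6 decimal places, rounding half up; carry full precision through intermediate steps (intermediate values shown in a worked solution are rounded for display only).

σ√T = 0.3095·√1.0015 = 0.309732
d₁ = (ln(S/K) + (r+σ²/2)T) / (σ√T) = (ln(70.64/65.36) + (0.0746+0.3095²/2)·1.0015) / 0.309732 = (0.077686 + 0.122679) / 0.309732 = 0.646898
d₂ = d₁ − σ√T = 0.646898 − 0.309732 = 0.337166
e^{−rT} = e^{−0.0746·1.0015} = 0.928011
N(−d₁) = 0.258849,  N(−d₂) = 0.367996
Put price V = K·e^{−rT}·N(−d₂) − S·N(−d₁) = 22.320717 − 18.285097 = 4.035621
ρ = −K·T·e^{−rT}·N(−d₂) = -22.354198

price = 4.035621
ρ = -22.354198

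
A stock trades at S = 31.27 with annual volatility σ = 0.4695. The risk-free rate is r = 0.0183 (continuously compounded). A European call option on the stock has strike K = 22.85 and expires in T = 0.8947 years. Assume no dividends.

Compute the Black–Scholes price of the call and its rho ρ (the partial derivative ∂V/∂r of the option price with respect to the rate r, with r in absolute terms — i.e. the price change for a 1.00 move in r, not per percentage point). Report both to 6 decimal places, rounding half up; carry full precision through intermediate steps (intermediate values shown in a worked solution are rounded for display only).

σ√T = 0.4695·√0.8947 = 0.444093
d₁ = (ln(S/K) + (r+σ²/2)T) / (σ√T) = (ln(31.27/22.85) + (0.0183+0.4695²/2)·0.8947) / 0.444093 = (0.313708 + 0.114982) / 0.444093 = 0.965316
d₂ = d₁ − σ√T = 0.965316 − 0.444093 = 0.521223
e^{−rT} = e^{−0.0183·0.8947} = 0.983760
N(d₁) = 0.832807,  N(d₂) = 0.698894
Call price V = S·N(d₁) − K·e^{−rT}·N(d₂) = 26.041867 − 15.710389 = 10.331479
ρ = K·T·e^{−rT}·N(d₂) = 14.056085

price = 10.331479
ρ = 14.056085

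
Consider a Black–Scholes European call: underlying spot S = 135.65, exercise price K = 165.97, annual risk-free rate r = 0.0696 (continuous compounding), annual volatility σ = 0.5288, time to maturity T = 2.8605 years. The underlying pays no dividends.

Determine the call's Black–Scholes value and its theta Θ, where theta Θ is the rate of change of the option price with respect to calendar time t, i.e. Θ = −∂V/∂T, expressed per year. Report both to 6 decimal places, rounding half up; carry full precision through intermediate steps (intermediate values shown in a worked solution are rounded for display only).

price = 46.716711
Θ = -10.754004

σ√T = 0.5288·√2.8605 = 0.894360
d₁ = (ln(S/K) + (r+σ²/2)T) / (σ√T) = (ln(135.65/165.97) + (0.0696+0.5288²/2)·2.8605) / 0.894360 = (-0.201729 + 0.599031) / 0.894360 = 0.444230
d₂ = d₁ − σ√T = 0.444230 − 0.894360 = -0.450130
e^{−rT} = e^{−0.0696·2.8605} = 0.819475
N(d₁) = 0.671562,  N(d₂) = 0.326308
Call price V = S·N(d₁) − K·e^{−rT}·N(d₂) = 91.097376 − 44.380665 = 46.716711
φ(d₁) = (1/√(2π))·e^{−d₁²/2} = 0.361458
Θ = −S·φ(d₁)·σ/(2√T) − r·K·e^{−rT}·N(d₂) = −7.665110 − 3.088894 = -10.754004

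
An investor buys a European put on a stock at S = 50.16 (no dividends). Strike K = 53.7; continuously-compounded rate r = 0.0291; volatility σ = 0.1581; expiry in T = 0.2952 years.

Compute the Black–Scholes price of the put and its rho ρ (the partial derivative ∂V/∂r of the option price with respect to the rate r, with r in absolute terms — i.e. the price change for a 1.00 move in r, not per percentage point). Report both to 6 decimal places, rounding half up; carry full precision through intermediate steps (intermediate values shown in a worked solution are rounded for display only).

price = 3.721180
ρ = -12.092236

σ√T = 0.1581·√0.2952 = 0.085899
d₁ = (ln(S/K) + (r+σ²/2)T) / (σ√T) = (ln(50.16/53.7) + (0.0291+0.1581²/2)·0.2952) / 0.085899 = (-0.068195 + 0.012280) / 0.085899 = -0.650941
d₂ = d₁ − σ√T = -0.650941 − 0.085899 = -0.736840
e^{−rT} = e^{−0.0291·0.2952} = 0.991446
N(−d₁) = 0.742458,  N(−d₂) = 0.769390
Put price V = K·e^{−rT}·N(−d₂) − S·N(−d₁) = 40.962859 − 37.241679 = 3.721180
ρ = −K·T·e^{−rT}·N(−d₂) = -12.092236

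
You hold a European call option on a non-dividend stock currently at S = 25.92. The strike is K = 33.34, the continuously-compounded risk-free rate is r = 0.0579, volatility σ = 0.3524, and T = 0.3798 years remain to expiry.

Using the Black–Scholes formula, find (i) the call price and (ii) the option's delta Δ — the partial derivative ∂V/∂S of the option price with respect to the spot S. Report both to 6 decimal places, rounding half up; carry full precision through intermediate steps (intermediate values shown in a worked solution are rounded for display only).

price = 0.468805
Δ = 0.171230

σ√T = 0.3524·√0.3798 = 0.217177
d₁ = (ln(S/K) + (r+σ²/2)T) / (σ√T) = (ln(25.92/33.34) + (0.0579+0.3524²/2)·0.3798) / 0.217177 = (-0.251743 + 0.045573) / 0.217177 = -0.949317
d₂ = d₁ − σ√T = -0.949317 − 0.217177 = -1.166494
e^{−rT} = e^{−0.0579·0.3798} = 0.978250
N(d₁) = 0.171230,  N(d₂) = 0.121707
Call price V = S·N(d₁) − K·e^{−rT}·N(d₂) = 4.438271 − 3.969465 = 0.468805
Δ = N(d₁) = 0.171230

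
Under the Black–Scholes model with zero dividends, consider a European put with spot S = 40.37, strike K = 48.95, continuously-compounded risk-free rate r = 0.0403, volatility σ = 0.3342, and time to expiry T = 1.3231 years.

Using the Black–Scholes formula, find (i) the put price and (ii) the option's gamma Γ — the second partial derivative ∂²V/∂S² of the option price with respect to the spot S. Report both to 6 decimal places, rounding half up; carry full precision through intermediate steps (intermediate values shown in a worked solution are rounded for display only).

σ√T = 0.3342·√1.3231 = 0.384417
d₁ = (ln(S/K) + (r+σ²/2)T) / (σ√T) = (ln(40.37/48.95) + (0.0403+0.3342²/2)·1.3231) / 0.384417 = (-0.192712 + 0.127209) / 0.384417 = -0.170396
d₂ = d₁ − σ√T = -0.170396 − 0.384417 = -0.554813
e^{−rT} = e^{−0.0403·1.3231} = 0.948076
N(−d₁) = 0.567651,  N(−d₂) = 0.710489
Put price V = K·e^{−rT}·N(−d₂) − S·N(−d₁) = 32.972583 − 22.916059 = 10.056524
φ(d₁) = (1/√(2π))·e^{−d₁²/2} = 0.393193
Γ = φ(d₁) / (S·σ·√T) = 0.025336

price = 10.056524
Γ = 0.025336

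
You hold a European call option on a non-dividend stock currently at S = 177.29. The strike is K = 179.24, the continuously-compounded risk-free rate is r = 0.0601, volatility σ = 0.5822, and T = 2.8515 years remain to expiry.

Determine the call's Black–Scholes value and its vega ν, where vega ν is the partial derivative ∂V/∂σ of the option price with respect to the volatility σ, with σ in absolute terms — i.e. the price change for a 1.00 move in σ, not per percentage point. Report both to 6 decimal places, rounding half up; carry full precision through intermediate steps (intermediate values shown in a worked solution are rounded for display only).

σ√T = 0.5822·√2.8515 = 0.983125
d₁ = (ln(S/K) + (r+σ²/2)T) / (σ√T) = (ln(177.29/179.24) + (0.0601+0.5822²/2)·2.8515) / 0.983125 = (-0.010939 + 0.654643) / 0.983125 = 0.654753
d₂ = d₁ − σ√T = 0.654753 − 0.983125 = -0.328373
e^{−rT} = e^{−0.0601·2.8515} = 0.842505
N(d₁) = 0.743687,  N(d₂) = 0.371315
Call price V = S·N(d₁) − K·e^{−rT}·N(d₂) = 131.848181 − 56.072525 = 75.775657
φ(d₁) = (1/√(2π))·e^{−d₁²/2} = 0.321973
ν = S·φ(d₁)·√T = 96.391720

price = 75.775657
ν = 96.391720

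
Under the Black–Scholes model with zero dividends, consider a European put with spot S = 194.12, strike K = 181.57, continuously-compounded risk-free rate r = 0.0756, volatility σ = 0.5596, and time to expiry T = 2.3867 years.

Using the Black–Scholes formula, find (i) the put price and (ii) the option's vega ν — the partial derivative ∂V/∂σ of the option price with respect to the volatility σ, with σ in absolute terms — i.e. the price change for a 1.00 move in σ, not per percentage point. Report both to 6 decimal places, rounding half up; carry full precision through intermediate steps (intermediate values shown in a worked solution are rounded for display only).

σ√T = 0.5596·√2.3867 = 0.864523
d₁ = (ln(S/K) + (r+σ²/2)T) / (σ√T) = (ln(194.12/181.57) + (0.0756+0.5596²/2)·2.3867) / 0.864523 = (0.066835 + 0.554135) / 0.864523 = 0.718280
d₂ = d₁ − σ√T = 0.718280 − 0.864523 = -0.146243
e^{−rT} = e^{−0.0756·2.3867} = 0.834907
N(−d₁) = 0.236292,  N(−d₂) = 0.558135
Put price V = K·e^{−rT}·N(−d₂) − S·N(−d₁) = 84.610013 − 45.869050 = 38.740963
φ(d₁) = (1/√(2π))·e^{−d₁²/2} = 0.308232
ν = S·φ(d₁)·√T = 92.437297

price = 38.740963
ν = 92.437297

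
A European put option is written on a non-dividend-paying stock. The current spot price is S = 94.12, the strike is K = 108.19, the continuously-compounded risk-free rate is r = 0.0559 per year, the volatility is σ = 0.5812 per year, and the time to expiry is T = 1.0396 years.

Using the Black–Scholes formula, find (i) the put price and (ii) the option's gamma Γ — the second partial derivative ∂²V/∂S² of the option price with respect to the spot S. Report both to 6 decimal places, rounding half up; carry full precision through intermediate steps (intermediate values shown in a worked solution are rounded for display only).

price = 27.046147
Γ = 0.007063

σ√T = 0.5812·√1.0396 = 0.592596
d₁ = (ln(S/K) + (r+σ²/2)T) / (σ√T) = (ln(94.12/108.19) + (0.0559+0.5812²/2)·1.0396) / 0.592596 = (-0.139318 + 0.233699) / 0.592596 = 0.159266
d₂ = d₁ − σ√T = 0.159266 − 0.592596 = -0.433330
e^{−rT} = e^{−0.0559·1.0396} = 0.943543
N(−d₁) = 0.436730,  N(−d₂) = 0.667613
Put price V = K·e^{−rT}·N(−d₂) − S·N(−d₁) = 68.151149 − 41.105002 = 27.046147
φ(d₁) = (1/√(2π))·e^{−d₁²/2} = 0.393915
Γ = φ(d₁) / (S·σ·√T) = 0.007063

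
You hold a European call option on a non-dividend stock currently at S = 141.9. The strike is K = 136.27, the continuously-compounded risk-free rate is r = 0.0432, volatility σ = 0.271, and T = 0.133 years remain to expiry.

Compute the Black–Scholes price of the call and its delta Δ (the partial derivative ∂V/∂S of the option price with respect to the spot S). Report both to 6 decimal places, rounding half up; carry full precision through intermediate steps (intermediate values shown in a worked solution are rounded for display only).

price = 9.258328
Δ = 0.697485

σ√T = 0.271·√0.133 = 0.098831
d₁ = (ln(S/K) + (r+σ²/2)T) / (σ√T) = (ln(141.9/136.27) + (0.0432+0.271²/2)·0.133) / 0.098831 = (0.040484 + 0.010629) / 0.098831 = 0.517182
d₂ = d₁ − σ√T = 0.517182 − 0.098831 = 0.418350
e^{−rT} = e^{−0.0432·0.133} = 0.994271
N(d₁) = 0.697485,  N(d₂) = 0.662154
Call price V = S·N(d₁) − K·e^{−rT}·N(d₂) = 98.973163 − 89.714835 = 9.258328
Δ = N(d₁) = 0.697485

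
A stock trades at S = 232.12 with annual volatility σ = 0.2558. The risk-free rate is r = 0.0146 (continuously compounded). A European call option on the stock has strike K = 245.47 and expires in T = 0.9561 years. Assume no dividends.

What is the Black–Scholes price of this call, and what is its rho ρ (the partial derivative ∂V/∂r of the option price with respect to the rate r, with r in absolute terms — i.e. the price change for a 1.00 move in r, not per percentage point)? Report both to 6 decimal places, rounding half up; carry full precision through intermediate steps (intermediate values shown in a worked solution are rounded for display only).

price = 18.952559
ρ = 89.064880

σ√T = 0.2558·√0.9561 = 0.250122
d₁ = (ln(S/K) + (r+σ²/2)T) / (σ√T) = (ln(232.12/245.47) + (0.0146+0.2558²/2)·0.9561) / 0.250122 = (-0.055920 + 0.045240) / 0.250122 = -0.042702
d₂ = d₁ − σ√T = -0.042702 − 0.250122 = -0.292824
e^{−rT} = e^{−0.0146·0.9561} = 0.986138
N(d₁) = 0.482970,  N(d₂) = 0.384828
Call price V = S·N(d₁) − K·e^{−rT}·N(d₂) = 112.106915 − 93.154356 = 18.952559
ρ = K·T·e^{−rT}·N(d₂) = 89.064880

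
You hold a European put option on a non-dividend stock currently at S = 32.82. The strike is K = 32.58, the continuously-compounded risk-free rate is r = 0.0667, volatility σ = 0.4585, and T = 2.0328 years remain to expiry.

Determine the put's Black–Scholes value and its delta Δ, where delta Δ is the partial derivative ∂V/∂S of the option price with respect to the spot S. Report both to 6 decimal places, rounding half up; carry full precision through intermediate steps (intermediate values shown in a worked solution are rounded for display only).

price = 5.843658
Δ = -0.292706

σ√T = 0.4585·√2.0328 = 0.653712
d₁ = (ln(S/K) + (r+σ²/2)T) / (σ√T) = (ln(32.82/32.58) + (0.0667+0.4585²/2)·2.0328) / 0.653712 = (0.007339 + 0.349258) / 0.653712 = 0.545496
d₂ = d₁ − σ√T = 0.545496 − 0.653712 = -0.108217
e^{−rT} = e^{−0.0667·2.0328} = 0.873203
N(−d₁) = 0.292706,  N(−d₂) = 0.543088
Put price V = K·e^{−rT}·N(−d₂) − S·N(−d₁) = 15.450281 − 9.606623 = 5.843658
Δ = −N(−d₁) = -0.292706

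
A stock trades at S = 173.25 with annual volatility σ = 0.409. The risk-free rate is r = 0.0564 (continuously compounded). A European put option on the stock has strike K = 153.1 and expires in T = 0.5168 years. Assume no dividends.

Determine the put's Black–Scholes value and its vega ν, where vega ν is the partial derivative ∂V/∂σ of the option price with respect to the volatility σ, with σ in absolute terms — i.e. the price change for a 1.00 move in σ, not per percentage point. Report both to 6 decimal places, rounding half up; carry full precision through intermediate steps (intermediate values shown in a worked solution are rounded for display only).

σ√T = 0.409·√0.5168 = 0.294025
d₁ = (ln(S/K) + (r+σ²/2)T) / (σ√T) = (ln(173.25/153.1) + (0.0564+0.409²/2)·0.5168) / 0.294025 = (0.123644 + 0.072373) / 0.294025 = 0.666668
d₂ = d₁ − σ√T = 0.666668 − 0.294025 = 0.372643
e^{−rT} = e^{−0.0564·0.5168} = 0.971273
N(−d₁) = 0.252492,  N(−d₂) = 0.354707
Put price V = K·e^{−rT}·N(−d₂) − S·N(−d₁) = 52.745623 − 43.744245 = 9.001378
φ(d₁) = (1/√(2π))·e^{−d₁²/2} = 0.319448
ν = S·φ(d₁)·√T = 39.786361

price = 9.001378
ν = 39.786361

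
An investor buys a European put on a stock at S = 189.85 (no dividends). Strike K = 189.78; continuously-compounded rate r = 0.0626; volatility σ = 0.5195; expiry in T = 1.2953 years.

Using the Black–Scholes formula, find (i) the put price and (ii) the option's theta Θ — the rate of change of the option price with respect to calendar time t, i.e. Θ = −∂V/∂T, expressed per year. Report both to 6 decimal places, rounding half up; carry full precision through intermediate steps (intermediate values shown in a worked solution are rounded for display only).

σ√T = 0.5195·√1.2953 = 0.591249
d₁ = (ln(S/K) + (r+σ²/2)T) / (σ√T) = (ln(189.85/189.78) + (0.0626+0.5195²/2)·1.2953) / 0.591249 = (0.000369 + 0.255874) / 0.591249 = 0.433392
d₂ = d₁ − σ√T = 0.433392 − 0.591249 = -0.157858
e^{−rT} = e^{−0.0626·1.2953} = 0.922115
N(−d₁) = 0.332365,  N(−d₂) = 0.562716
Put price V = K·e^{−rT}·N(−d₂) − S·N(−d₁) = 98.474616 − 63.099528 = 35.375088
φ(d₁) = (1/√(2π))·e^{−d₁²/2} = 0.363181
Θ = −S·φ(d₁)·σ/(2√T) + r·K·e^{−rT}·N(−d₂) = −15.736374 + 6.164511 = -9.571863

price = 35.375088
Θ = -9.571863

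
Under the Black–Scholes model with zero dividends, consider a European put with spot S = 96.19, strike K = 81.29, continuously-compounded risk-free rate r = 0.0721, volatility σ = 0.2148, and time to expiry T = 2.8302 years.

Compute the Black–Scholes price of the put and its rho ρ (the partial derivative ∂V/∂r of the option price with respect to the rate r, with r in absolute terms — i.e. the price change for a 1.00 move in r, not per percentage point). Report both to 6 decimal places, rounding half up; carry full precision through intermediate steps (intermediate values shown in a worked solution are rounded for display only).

σ√T = 0.2148·√2.8302 = 0.361362
d₁ = (ln(S/K) + (r+σ²/2)T) / (σ√T) = (ln(96.19/81.29) + (0.0721+0.2148²/2)·2.8302) / 0.361362 = (0.168302 + 0.269349) / 0.361362 = 1.211115
d₂ = d₁ − σ√T = 1.211115 − 0.361362 = 0.849752
e^{−rT} = e^{−0.0721·2.8302} = 0.815416
N(−d₁) = 0.112926,  N(−d₂) = 0.197731
Put price V = K·e^{−rT}·N(−d₂) − S·N(−d₁) = 13.106651 − 10.862327 = 2.244325
ρ = −K·T·e^{−rT}·N(−d₂) = -37.094444

price = 2.244325
ρ = -37.094444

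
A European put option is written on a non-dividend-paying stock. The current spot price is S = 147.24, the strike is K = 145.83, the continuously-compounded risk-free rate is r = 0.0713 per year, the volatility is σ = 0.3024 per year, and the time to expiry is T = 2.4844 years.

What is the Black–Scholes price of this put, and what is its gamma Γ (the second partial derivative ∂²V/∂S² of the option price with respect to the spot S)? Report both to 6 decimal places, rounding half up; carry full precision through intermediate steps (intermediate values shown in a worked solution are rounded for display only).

σ√T = 0.3024·√2.4844 = 0.476642
d₁ = (ln(S/K) + (r+σ²/2)T) / (σ√T) = (ln(147.24/145.83) + (0.0713+0.3024²/2)·2.4844) / 0.476642 = (0.009622 + 0.290732) / 0.476642 = 0.630146
d₂ = d₁ − σ√T = 0.630146 − 0.476642 = 0.153503
e^{−rT} = e^{−0.0713·2.4844} = 0.837664
N(−d₁) = 0.264300,  N(−d₂) = 0.439001
Put price V = K·e^{−rT}·N(−d₂) − S·N(−d₁) = 53.626834 − 38.915486 = 14.711348
φ(d₁) = (1/√(2π))·e^{−d₁²/2} = 0.327103
Γ = φ(d₁) / (S·σ·√T) = 0.004661

price = 14.711348
Γ = 0.004661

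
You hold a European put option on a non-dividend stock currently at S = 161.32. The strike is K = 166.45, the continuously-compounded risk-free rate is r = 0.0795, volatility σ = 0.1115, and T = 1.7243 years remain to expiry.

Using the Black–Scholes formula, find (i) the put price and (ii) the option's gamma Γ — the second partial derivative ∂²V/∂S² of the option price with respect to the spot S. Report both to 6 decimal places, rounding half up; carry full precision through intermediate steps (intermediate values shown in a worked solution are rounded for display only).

σ√T = 0.1115·√1.7243 = 0.146414
d₁ = (ln(S/K) + (r+σ²/2)T) / (σ√T) = (ln(161.32/166.45) + (0.0795+0.1115²/2)·1.7243) / 0.146414 = (-0.031305 + 0.147800) / 0.146414 = 0.795659
d₂ = d₁ − σ√T = 0.795659 − 0.146414 = 0.649246
e^{−rT} = e^{−0.0795·1.7243} = 0.871899
N(−d₁) = 0.213115,  N(−d₂) = 0.258090
Put price V = K·e^{−rT}·N(−d₂) − S·N(−d₁) = 37.455936 − 34.379714 = 3.076221
φ(d₁) = (1/√(2π))·e^{−d₁²/2} = 0.290697
Γ = φ(d₁) / (S·σ·√T) = 0.012308

price = 3.076221
Γ = 0.012308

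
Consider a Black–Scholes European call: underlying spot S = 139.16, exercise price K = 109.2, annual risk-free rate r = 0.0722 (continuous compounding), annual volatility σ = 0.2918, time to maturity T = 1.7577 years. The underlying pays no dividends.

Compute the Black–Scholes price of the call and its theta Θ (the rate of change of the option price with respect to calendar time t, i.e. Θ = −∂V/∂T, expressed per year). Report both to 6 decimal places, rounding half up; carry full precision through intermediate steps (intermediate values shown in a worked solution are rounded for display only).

price = 46.989412
Θ = -8.554711

σ√T = 0.2918·√1.7577 = 0.386863
d₁ = (ln(S/K) + (r+σ²/2)T) / (σ√T) = (ln(139.16/109.2) + (0.0722+0.2918²/2)·1.7577) / 0.386863 = (0.242443 + 0.201738) / 0.386863 = 1.148159
d₂ = d₁ − σ√T = 1.148159 − 0.386863 = 0.761296
e^{−rT} = e^{−0.0722·1.7577} = 0.880817
N(d₁) = 0.874549,  N(d₂) = 0.776760
Call price V = S·N(d₁) − K·e^{−rT}·N(d₂) = 121.702186 − 74.712774 = 46.989412
φ(d₁) = (1/√(2π))·e^{−d₁²/2} = 0.206372
Θ = −S·φ(d₁)·σ/(2√T) − r·K·e^{−rT}·N(d₂) = −3.160448 − 5.394262 = -8.554711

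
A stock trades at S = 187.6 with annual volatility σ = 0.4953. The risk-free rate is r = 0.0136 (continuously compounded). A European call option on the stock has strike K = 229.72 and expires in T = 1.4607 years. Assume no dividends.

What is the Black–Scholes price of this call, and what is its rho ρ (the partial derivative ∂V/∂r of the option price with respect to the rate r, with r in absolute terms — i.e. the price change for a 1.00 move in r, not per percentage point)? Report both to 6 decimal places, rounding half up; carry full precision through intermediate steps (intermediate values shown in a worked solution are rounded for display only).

price = 31.934704
ρ = 89.725154

σ√T = 0.4953·√1.4607 = 0.598617
d₁ = (ln(S/K) + (r+σ²/2)T) / (σ√T) = (ln(187.6/229.72) + (0.0136+0.4953²/2)·1.4607) / 0.598617 = (-0.202549 + 0.199037) / 0.598617 = -0.005868
d₂ = d₁ − σ√T = -0.005868 − 0.598617 = -0.604485
e^{−rT} = e^{−0.0136·1.4607} = 0.980330
N(d₁) = 0.497659,  N(d₂) = 0.272761
Call price V = S·N(d₁) − K·e^{−rT}·N(d₂) = 93.360839 − 61.426134 = 31.934704
ρ = K·T·e^{−rT}·N(d₂) = 89.725154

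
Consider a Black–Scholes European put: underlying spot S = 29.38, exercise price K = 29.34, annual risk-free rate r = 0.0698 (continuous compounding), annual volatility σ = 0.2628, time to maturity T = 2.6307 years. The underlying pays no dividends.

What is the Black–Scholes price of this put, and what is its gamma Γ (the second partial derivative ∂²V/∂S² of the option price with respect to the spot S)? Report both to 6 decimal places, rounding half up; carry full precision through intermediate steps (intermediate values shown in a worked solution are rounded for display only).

σ√T = 0.2628·√2.6307 = 0.426247
d₁ = (ln(S/K) + (r+σ²/2)T) / (σ√T) = (ln(29.38/29.34) + (0.0698+0.2628²/2)·2.6307) / 0.426247 = (0.001362 + 0.274466) / 0.426247 = 0.647110
d₂ = d₁ − σ√T = 0.647110 − 0.426247 = 0.220863
e^{−rT} = e^{−0.0698·2.6307} = 0.832250
N(−d₁) = 0.258780,  N(−d₂) = 0.412600
Put price V = K·e^{−rT}·N(−d₂) − S·N(−d₁) = 10.074940 − 7.602970 = 2.471970
φ(d₁) = (1/√(2π))·e^{−d₁²/2} = 0.323578
Γ = φ(d₁) / (S·σ·√T) = 0.025838

price = 2.471970
Γ = 0.025838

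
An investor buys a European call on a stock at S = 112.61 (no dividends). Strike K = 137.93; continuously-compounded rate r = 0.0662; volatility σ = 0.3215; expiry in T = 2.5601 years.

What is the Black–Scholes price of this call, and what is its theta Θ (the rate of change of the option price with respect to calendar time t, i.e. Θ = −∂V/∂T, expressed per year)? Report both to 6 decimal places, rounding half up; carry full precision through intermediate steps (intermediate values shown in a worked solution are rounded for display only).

σ√T = 0.3215·√2.5601 = 0.514410
d₁ = (ln(S/K) + (r+σ²/2)T) / (σ√T) = (ln(112.61/137.93) + (0.0662+0.3215²/2)·2.5601) / 0.514410 = (-0.202816 + 0.301787) / 0.514410 = 0.192398
d₂ = d₁ − σ√T = 0.192398 − 0.514410 = -0.322012
e^{−rT} = e^{−0.0662·2.5601} = 0.844105
N(d₁) = 0.576285,  N(d₂) = 0.373722
Call price V = S·N(d₁) − K·e^{−rT}·N(d₂) = 64.895446 − 43.511465 = 21.383982
φ(d₁) = (1/√(2π))·e^{−d₁²/2} = 0.391626
Θ = −S·φ(d₁)·σ/(2√T) − r·K·e^{−rT}·N(d₂) = −4.430690 − 2.880459 = -7.311149

price = 21.383982
Θ = -7.311149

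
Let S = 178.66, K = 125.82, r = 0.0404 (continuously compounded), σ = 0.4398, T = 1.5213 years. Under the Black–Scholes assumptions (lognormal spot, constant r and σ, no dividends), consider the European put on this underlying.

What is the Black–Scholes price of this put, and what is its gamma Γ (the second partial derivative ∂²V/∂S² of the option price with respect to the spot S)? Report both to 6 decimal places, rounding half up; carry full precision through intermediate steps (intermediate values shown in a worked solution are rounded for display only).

σ√T = 0.4398·√1.5213 = 0.542454
d₁ = (ln(S/K) + (r+σ²/2)T) / (σ√T) = (ln(178.66/125.82) + (0.0404+0.4398²/2)·1.5213) / 0.542454 = (0.350632 + 0.208589) / 0.542454 = 1.030910
d₂ = d₁ − σ√T = 1.030910 − 0.542454 = 0.488456
e^{−rT} = e^{−0.0404·1.5213} = 0.940390
N(−d₁) = 0.151292,  N(−d₂) = 0.312613
Put price V = K·e^{−rT}·N(−d₂) − S·N(−d₁) = 36.988383 − 27.029754 = 9.958629
φ(d₁) = (1/√(2π))·e^{−d₁²/2} = 0.234494
Γ = φ(d₁) / (S·σ·√T) = 0.002420

price = 9.958629
Γ = 0.002420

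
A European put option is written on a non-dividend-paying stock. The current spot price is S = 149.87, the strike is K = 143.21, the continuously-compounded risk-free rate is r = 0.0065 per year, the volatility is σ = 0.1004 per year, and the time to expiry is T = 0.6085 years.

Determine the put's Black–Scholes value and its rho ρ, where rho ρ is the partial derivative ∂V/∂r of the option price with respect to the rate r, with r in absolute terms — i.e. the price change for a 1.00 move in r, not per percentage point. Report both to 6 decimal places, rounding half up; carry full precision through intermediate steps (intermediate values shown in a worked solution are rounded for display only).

price = 1.835483
ρ = -24.044336

σ√T = 0.1004·√0.6085 = 0.078318
d₁ = (ln(S/K) + (r+σ²/2)T) / (σ√T) = (ln(149.87/143.21) + (0.0065+0.1004²/2)·0.6085) / 0.078318 = (0.045456 + 0.007022) / 0.078318 = 0.670063
d₂ = d₁ − σ√T = 0.670063 − 0.078318 = 0.591745
e^{−rT} = e^{−0.0065·0.6085} = 0.996053
N(−d₁) = 0.251409,  N(−d₂) = 0.277011
Put price V = K·e^{−rT}·N(−d₂) − S·N(−d₁) = 39.514110 − 37.678627 = 1.835483
ρ = −K·T·e^{−rT}·N(−d₂) = -24.044336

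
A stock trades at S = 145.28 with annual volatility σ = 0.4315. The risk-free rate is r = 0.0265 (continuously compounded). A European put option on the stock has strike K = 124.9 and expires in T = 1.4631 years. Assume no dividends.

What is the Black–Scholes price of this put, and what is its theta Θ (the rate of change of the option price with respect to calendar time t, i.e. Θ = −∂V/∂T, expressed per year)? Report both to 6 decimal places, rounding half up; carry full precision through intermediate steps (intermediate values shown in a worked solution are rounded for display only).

price = 16.501245
Θ = -7.042987

σ√T = 0.4315·√1.4631 = 0.521937
d₁ = (ln(S/K) + (r+σ²/2)T) / (σ√T) = (ln(145.28/124.9) + (0.0265+0.4315²/2)·1.4631) / 0.521937 = (0.151149 + 0.174981) / 0.521937 = 0.624847
d₂ = d₁ − σ√T = 0.624847 − 0.521937 = 0.102910
e^{−rT} = e^{−0.0265·1.4631} = 0.961970
N(−d₁) = 0.266036,  N(−d₂) = 0.459017
Put price V = K·e^{−rT}·N(−d₂) − S·N(−d₁) = 55.150915 − 38.649670 = 16.501245
φ(d₁) = (1/√(2π))·e^{−d₁²/2} = 0.328192
Θ = −S·φ(d₁)·σ/(2√T) + r·K·e^{−rT}·N(−d₂) = −8.504486 + 1.461499 = -7.042987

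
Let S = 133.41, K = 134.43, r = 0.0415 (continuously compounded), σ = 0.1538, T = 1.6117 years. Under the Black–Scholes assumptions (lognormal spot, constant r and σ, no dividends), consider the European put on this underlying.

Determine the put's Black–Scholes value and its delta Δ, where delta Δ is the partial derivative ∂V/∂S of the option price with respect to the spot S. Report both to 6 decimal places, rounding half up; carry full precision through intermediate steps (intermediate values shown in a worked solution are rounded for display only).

price = 6.697358
Δ = -0.344145

σ√T = 0.1538·√1.6117 = 0.195253
d₁ = (ln(S/K) + (r+σ²/2)T) / (σ√T) = (ln(133.41/134.43) + (0.0415+0.1538²/2)·1.6117) / 0.195253 = (-0.007617 + 0.085947) / 0.195253 = 0.401176
d₂ = d₁ − σ√T = 0.401176 − 0.195253 = 0.205923
e^{−rT} = e^{−0.0415·1.6117} = 0.935302
N(−d₁) = 0.344145,  N(−d₂) = 0.418426
Put price V = K·e^{−rT}·N(−d₂) − S·N(−d₁) = 52.609777 − 45.912419 = 6.697358
Δ = −N(−d₁) = -0.344145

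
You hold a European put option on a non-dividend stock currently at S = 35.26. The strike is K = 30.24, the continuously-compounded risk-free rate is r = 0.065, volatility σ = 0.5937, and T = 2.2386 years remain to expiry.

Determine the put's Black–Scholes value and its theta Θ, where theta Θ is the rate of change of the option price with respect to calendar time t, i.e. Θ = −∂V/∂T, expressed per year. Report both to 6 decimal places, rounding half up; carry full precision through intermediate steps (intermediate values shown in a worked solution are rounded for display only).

σ√T = 0.5937·√2.2386 = 0.888291
d₁ = (ln(S/K) + (r+σ²/2)T) / (σ√T) = (ln(35.26/30.24) + (0.065+0.5937²/2)·2.2386) / 0.888291 = (0.153584 + 0.540040) / 0.888291 = 0.780851
d₂ = d₁ − σ√T = 0.780851 − 0.888291 = -0.107440
e^{−rT} = e^{−0.065·2.2386} = 0.864582
N(−d₁) = 0.217445,  N(−d₂) = 0.542780
Put price V = K·e^{−rT}·N(−d₂) − S·N(−d₁) = 14.190963 − 7.667111 = 6.523852
φ(d₁) = (1/√(2π))·e^{−d₁²/2} = 0.294110
Θ = −S·φ(d₁)·σ/(2√T) + r·K·e^{−rT}·N(−d₂) = −2.057502 + 0.922413 = -1.135090

price = 6.523852
Θ = -1.135090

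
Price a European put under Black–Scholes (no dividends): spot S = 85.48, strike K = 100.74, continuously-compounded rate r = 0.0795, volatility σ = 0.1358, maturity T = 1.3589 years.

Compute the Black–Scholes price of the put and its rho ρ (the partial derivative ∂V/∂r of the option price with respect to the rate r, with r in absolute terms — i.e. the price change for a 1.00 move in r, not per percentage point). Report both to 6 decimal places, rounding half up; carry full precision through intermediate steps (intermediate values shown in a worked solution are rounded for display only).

σ√T = 0.1358·√1.3589 = 0.158305
d₁ = (ln(S/K) + (r+σ²/2)T) / (σ√T) = (ln(85.48/100.74) + (0.0795+0.1358²/2)·1.3589) / 0.158305 = (-0.164261 + 0.120563) / 0.158305 = -0.276036
d₂ = d₁ − σ√T = -0.276036 − 0.158305 = -0.434341
e^{−rT} = e^{−0.0795·1.3589} = 0.897598
N(−d₁) = 0.608740,  N(−d₂) = 0.667979
Put price V = K·e^{−rT}·N(−d₂) − S·N(−d₁) = 60.401417 − 52.035082 = 8.366336
ρ = −K·T·e^{−rT}·N(−d₂) = -82.079486

price = 8.366336
ρ = -82.079486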